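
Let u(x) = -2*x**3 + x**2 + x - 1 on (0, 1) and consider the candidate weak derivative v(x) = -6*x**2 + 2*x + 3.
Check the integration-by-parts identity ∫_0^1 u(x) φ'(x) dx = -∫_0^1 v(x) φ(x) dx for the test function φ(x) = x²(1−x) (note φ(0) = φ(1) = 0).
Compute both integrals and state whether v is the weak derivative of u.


LHS = 1/60, RHS = -3/20. No, v is not the weak derivative of u.

u(x) = -2*x**3 + x**2 + x - 1, classical derivative u'(x) = -6*x**2 + 2*x + 1.
φ(x) = x²(1−x), so φ'(x) = x*(2 - 3*x).
Note φ(0) = φ(1) = 0, so the boundary term u·φ vanishes.
LHS = ∫_0^1 u(x) φ'(x) dx = ∫_0^1 (6*x^5 - 7*x^4 - x^3 + 5*x^2 - 2*x) dx. Term by term:
  ∫_0^1 6*x^5 dx = 1;  ∫_0^1 -7*x^4 dx = -7/5;  ∫_0^1 -x^3 dx = -1/4;
  ∫_0^1 5*x^2 dx = 5/3;  ∫_0^1 -2*x dx = -1.
Sum: 1 − 7/5 − 1/4 + 5/3 − 1 = 1/60.
So LHS = 1/60.
∫_0^1 v(x) φ(x) dx = ∫_0^1 (6*x^5 - 8*x^4 - x^3 + 3*x^2) dx. Term by term:
  ∫_0^1 6*x^5 dx = 1;  ∫_0^1 -8*x^4 dx = -8/5;  ∫_0^1 -x^3 dx = -1/4;
  ∫_0^1 3*x^2 dx = 1.
Sum: 1 − 8/5 − 1/4 + 1 = 3/20.
So RHS = -∫_0^1 v(x) φ(x) dx = -3/20.
LHS − RHS = 1/6 ≠ 0, so the identity fails.
(For a valid weak derivative the identity must hold for EVERY test function, in particular this one. The failure shows v is NOT the weak derivative of u.)
Correct weak derivative would be u'(x) = -6*x**2 + 2*x + 1.


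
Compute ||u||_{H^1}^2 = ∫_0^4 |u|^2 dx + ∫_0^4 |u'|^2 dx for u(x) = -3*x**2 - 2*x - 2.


||u||_{H^1}^2 = 60128/15

The H^1 norm (squared) on an interval (0, L) is
  ||u||_{H^1}^2 = ∫_0^L u(x)^2 dx + ∫_0^L u'(x)^2 dx.
Compute u'(x) = -6*x - 2.
Then u(x)^2 = 9*x**4 + 12*x**3 + 16*x**2 + 8*x + 4 and u'(x)^2 = 36*x**2 + 24*x + 4.
Integrate each monomial from 0 to 4 using ∫_0^4 c·x^n dx = c·4^(n+1)/(n+1):
  ∫_0^4 u(x)^2 dx = ∫_0^4 (9*x^4 + 12*x^3 + 16*x^2 + 8*x + 4) dx. Term by term:
    ∫_0^4 9*x^4 dx = 9216/5;  ∫_0^4 12*x^3 dx = 768;  ∫_0^4 16*x^2 dx = 1024/3;
    ∫_0^4 8*x dx = 64;  ∫_0^4 4 dx = 16.
  Sum: 9216/5 + 768 + 1024/3 + 64 + 16 = 45488/15.
  ∫_0^4 u'(x)^2 dx = ∫_0^4 (36*x^2 + 24*x + 4) dx. Term by term:
    ∫_0^4 36*x^2 dx = 768;  ∫_0^4 24*x dx = 192;  ∫_0^4 4 dx = 16.
  Sum: 768 + 192 + 16 = 976.
Adding: ||u||_{H^1}^2 = 45488/15 + 976 = 60128/15.


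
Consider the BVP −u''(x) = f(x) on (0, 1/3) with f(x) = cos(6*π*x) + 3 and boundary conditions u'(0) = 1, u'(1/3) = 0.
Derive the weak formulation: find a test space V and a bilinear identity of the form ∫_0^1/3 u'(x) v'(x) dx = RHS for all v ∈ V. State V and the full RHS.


V = H^1(0, 1/3) (v unrestricted at boundary; u is determined up to an additive constant); weak form: ∫_0^1/3 u'v' dx = ∫_0^1/3 (cos(6*π*x) + 3) v dx − v(0) for all v ∈ V.

Multiply both sides by a test function v and integrate from 0 to 1/3:
  ∫_0^1/3 −u''(x) v(x) dx = ∫_0^1/3 f(x) v(x) dx.
Integrate the LHS by parts once:
  ∫_0^1/3 −u'' v dx = −[u'(x) v(x)]_0^1/3 + ∫_0^1/3 u'(x) v'(x) dx.
Thus ∫_0^1/3 u'(x) v'(x) dx = ∫_0^1/3 f(x) v(x) dx + [u'(x) v(x)]_0^1/3.
Choose V so that boundary terms are either known or forced to vanish.
u has inhomogeneous Neumann u'(0) = 1, u'(1/3) = 0. [u' v]_0^1/3 = (0)·v(1/3) − (1)·v(0) = − v(0). Take V = H^1(0, 1/3); boundary term becomes part of RHS.
Weak formulation: find u (satisfying any essential BC) such that ∫_0^1/3 u'(x) v'(x) dx = ∫_0^1/3 f v dx − v(0) for all v ∈ V (Neumann data are natural BCs: they enter the RHS as boundary terms).
Substituting f(x) = cos(6*π*x) + 3, the right-hand side is ∫_0^1/3 (cos(6*π*x) + 3) v dx − v(0).
Compatibility check (pure Neumann): taking v ≡ 1 ∈ V gives 0 = ∫_0^1/3 f dx + (0) − (1), i.e. ∫_0^1/3 f dx must equal u'(0) − u'(1/3) = 1. Indeed ∫_0^1/3 (cos(6*π*x) + 3) dx = 1, so the data are compatible. The solution is then unique only up to an additive constant (fix it e.g. by requiring ∫_0^1/3 u dx = 0).


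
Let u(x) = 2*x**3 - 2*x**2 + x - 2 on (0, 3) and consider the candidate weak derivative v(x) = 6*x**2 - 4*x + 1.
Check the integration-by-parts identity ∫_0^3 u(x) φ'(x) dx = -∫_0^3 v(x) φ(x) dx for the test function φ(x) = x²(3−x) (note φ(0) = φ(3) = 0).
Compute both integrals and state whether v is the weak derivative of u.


LHS = -2079/20, RHS = -2079/20. Yes, v = u' weakly.

u(x) = 2*x**3 - 2*x**2 + x - 2, classical derivative u'(x) = 6*x**2 - 4*x + 1.
φ(x) = x²(3−x), so φ'(x) = 3*x*(2 - x).
Note φ(0) = φ(3) = 0, so the boundary term u·φ vanishes.
LHS = ∫_0^3 u(x) φ'(x) dx = ∫_0^3 (-6*x^5 + 18*x^4 - 15*x^3 + 12*x^2 - 12*x) dx. Term by term:
  ∫_0^3 -6*x^5 dx = -729;  ∫_0^3 18*x^4 dx = 4374/5;  ∫_0^3 -15*x^3 dx = -1215/4;
  ∫_0^3 12*x^2 dx = 108;  ∫_0^3 -12*x dx = -54.
Sum: -729 + 4374/5 − 1215/4 + 108 − 54 = -2079/20.
So LHS = -2079/20.
∫_0^3 v(x) φ(x) dx = ∫_0^3 (-6*x^5 + 22*x^4 - 13*x^3 + 3*x^2) dx. Term by term:
  ∫_0^3 -6*x^5 dx = -729;  ∫_0^3 22*x^4 dx = 5346/5;  ∫_0^3 -13*x^3 dx = -1053/4;
  ∫_0^3 3*x^2 dx = 27.
Sum: -729 + 5346/5 − 1053/4 + 27 = 2079/20.
So RHS = -∫_0^3 v(x) φ(x) dx = -2079/20.
LHS = RHS, so the identity holds for this test φ.
Moreover u is smooth here and v(x) = u'(x) = 6*x**2 - 4*x + 1 pointwise, so the identity holds for every test function. Hence v is the weak derivative of u.


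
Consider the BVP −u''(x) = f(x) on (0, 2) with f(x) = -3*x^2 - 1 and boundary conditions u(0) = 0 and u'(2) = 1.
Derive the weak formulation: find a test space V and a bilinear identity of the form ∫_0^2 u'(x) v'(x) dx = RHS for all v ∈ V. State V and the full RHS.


V = {v ∈ H^1(0, 2) : v(0) = 0} (test functions vanish at x = 0 where u is specified); weak form: ∫_0^2 u'v' dx = ∫_0^2 (-3*x^2 - 1) v dx + v(2) for all v ∈ V.

Multiply both sides by a test function v and integrate from 0 to 2:
  ∫_0^2 −u''(x) v(x) dx = ∫_0^2 f(x) v(x) dx.
Integrate the LHS by parts once:
  ∫_0^2 −u'' v dx = −[u'(x) v(x)]_0^2 + ∫_0^2 u'(x) v'(x) dx.
Thus ∫_0^2 u'(x) v'(x) dx = ∫_0^2 f(x) v(x) dx + [u'(x) v(x)]_0^2.
Choose V so that boundary terms are either known or forced to vanish.
Mixed BC: u(0) = 0 (Dirichlet) and u'(2) = 1 (Neumann). Define V = {v ∈ H^1(0, 2) : v(0) = 0}. Then [u' v]_0^2 = u'(2)·v(2) − u'(0)·0 = v(2).
Weak formulation: find u (satisfying any essential BC) such that ∫_0^2 u'(x) v'(x) dx = ∫_0^2 f v dx + v(2) for all v ∈ V (Dirichlet at 0 absorbed into V; Neumann datum at x = 2 contributes the boundary term).
Substituting f(x) = -3*x^2 - 1, the right-hand side is ∫_0^2 (-3*x^2 - 1) v dx + v(2).


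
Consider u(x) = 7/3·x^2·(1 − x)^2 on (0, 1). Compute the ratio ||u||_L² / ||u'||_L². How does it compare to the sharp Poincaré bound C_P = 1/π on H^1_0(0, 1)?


||u||_L² / ||u'||_L² = sqrt(3)/6 < C_P = 1/π.

u(x) = 7/3·x^2·(1 − x)^2, so u'(x) = 14*x*(x - 1)*(2*x - 1)/3.
u(x) = 7/3·x^2·(1 − x)^2 vanishes at x = 0 and x = 1, so u ∈ H^1_0(0, 1). Differentiate via the product rule and integrate the resulting polynomials term by term.
  ∫_0^1 u² dx = ∫_0^1 (49*x^8/9 - 196*x^7/9 + 98*x^6/3 - 196*x^5/9 + 49*x^4/9) dx. Term by term:
    ∫_0^1 49*x^8/9 dx = 49/81;  ∫_0^1 -196*x^7/9 dx = -49/18;  ∫_0^1 98*x^6/3 dx = 14/3;
    ∫_0^1 -196*x^5/9 dx = -98/27;  ∫_0^1 49*x^4/9 dx = 49/45.
  Sum: 49/81 − 49/18 + 14/3 − 98/27 + 49/45 = 7/810.
  ∫_0^1 (u')² dx = ∫_0^1 (784*x^6/9 - 784*x^5/3 + 2548*x^4/9 - 392*x^3/3 + 196*x^2/9) dx. Term by term:
    ∫_0^1 784*x^6/9 dx = 112/9;  ∫_0^1 -784*x^5/3 dx = -392/9;  ∫_0^1 2548*x^4/9 dx = 2548/45;
    ∫_0^1 -392*x^3/3 dx = -98/3;  ∫_0^1 196*x^2/9 dx = 196/27.
  Sum: 112/9 − 392/9 + 2548/45 − 98/3 + 196/27 = 14/135.
∫_0^1 u² dx = 7/810, so ||u||_L² = sqrt(70)/90.
∫_0^1 (u')² dx = 14/135, so ||u'||_L² = sqrt(210)/45.
Ratio ||u||_L² / ||u'||_L² = sqrt(3)/6.
Sharp Poincaré constant on H^1_0(0, 1) is C_P = L/π = 1/π, achieved by sin(π·x).
A polynomial bump cannot attain the sharp Poincaré constant (only the first sine eigenfunction does), so the ratio is strictly less than C_P, consistent with ||u||_L² ≤ C_P ||u'||_L².


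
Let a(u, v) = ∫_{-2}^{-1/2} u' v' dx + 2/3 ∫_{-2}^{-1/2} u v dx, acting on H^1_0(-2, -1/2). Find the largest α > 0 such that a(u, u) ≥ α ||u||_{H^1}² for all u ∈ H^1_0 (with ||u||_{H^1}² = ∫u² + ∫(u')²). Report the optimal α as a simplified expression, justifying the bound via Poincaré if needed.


α = 2*(3 + 2*π^2)/(9 + 4*π^2)

Coercivity of a(·,·) on H^1_0(-2, -1/2) means a(u, u) ≥ α ||u||_{H^1}² for every u ∈ H^1_0.
The interval has length L = 3/2, and Poincaré/coercivity depend only on L. Here a(u, u) = ∫(u')² + (2/3)·∫u².
Here 0 < c = 2/3 < 1. The condition a(u,u) ≥ α||u||_{H^1}² reads (1−α)∫(u')² ≥ (α−c)∫u². Any admissible α is ≤ 1 (rapidly oscillating u have ∫u²/∫(u')² → 0), and α = 1 would force 0 ≥ (1−c)∫u², impossible since c < 1; so 1−α > 0. By the sharp Poincaré inequality on H^1_0 of an interval of length L, ∫(u')² ≥ (π/L)²∫u² with equality for the first sine mode sin(π(x−x₀)/L) (x₀ the left endpoint), so the inequality holds for all u iff (1−α)(π/L)² ≥ α − c, i.e. α ≤ ((π/L)² + c)/((π/L)² + 1) = (1 + c(L/π)²)/(1 + (L/π)²). With (π/L)² = 4*π^2/9 and c = 2/3, the largest admissible constant is α = ((π/L)² + c)/((π/L)² + 1).
Simplifying, α = 2*(3 + 2*π^2)/(9 + 4*π^2).


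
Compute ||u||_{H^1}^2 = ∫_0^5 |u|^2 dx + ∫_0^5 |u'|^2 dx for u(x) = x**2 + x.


||u||_{H^1}^2 = 7205/6

The H^1 norm (squared) on an interval (0, L) is
  ||u||_{H^1}^2 = ∫_0^L u(x)^2 dx + ∫_0^L u'(x)^2 dx.
Compute u'(x) = 2*x + 1.
Then u(x)^2 = x**4 + 2*x**3 + x**2 and u'(x)^2 = 4*x**2 + 4*x + 1.
Integrate each monomial from 0 to 5 using ∫_0^5 c·x^n dx = c·5^(n+1)/(n+1):
  ∫_0^5 u(x)^2 dx = ∫_0^5 (x^4 + 2*x^3 + x^2) dx. Term by term:
    ∫_0^5 x^4 dx = 625;  ∫_0^5 2*x^3 dx = 625/2;  ∫_0^5 x^2 dx = 125/3.
  Sum: 625 + 625/2 + 125/3 = 5875/6.
  ∫_0^5 u'(x)^2 dx = ∫_0^5 (4*x^2 + 4*x + 1) dx. Term by term:
    ∫_0^5 4*x^2 dx = 500/3;  ∫_0^5 4*x dx = 50;  ∫_0^5 1 dx = 5.
  Sum: 500/3 + 50 + 5 = 665/3.
Adding: ||u||_{H^1}^2 = 5875/6 + 665/3 = 7205/6.


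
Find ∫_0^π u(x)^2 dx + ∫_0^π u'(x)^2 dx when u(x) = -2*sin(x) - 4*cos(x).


||u||_{H^1(0,π)}^2 = 20*π

u'(x) = 4*sin(x) - 2*cos(x).
Expand u² and (u')² and integrate term by term on (0, π), using: for integers n ≥ 1, ∫_0^π sin²(nx) dx = ∫_0^π cos²(nx) dx = π/2; for n ≠ n', ∫_0^π sin(nx)sin(n'x) dx = ∫_0^π cos(nx)cos(n'x) dx = 0; and by product-to-sum, ∫_0^π sin(nx)cos(n'x) dx = ½∫_0^π [sin((n+n')x) + sin((n−n')x)] dx, which is 0 when n+n' is even and 2n/(n²−n'²) when n+n' is odd (it need not vanish on (0, π)).
  u² squared terms: (-4)²·∫cos(x)² dx = 16·π/2 = 8*π;  (-2)²·∫sin(x)² dx = 4·π/2 = 2*π.
  u² cross terms: 2·(-4)·(-2)·∫cos(x)·sin(x) dx = 16·(0) = 0.
  So ∫_0^π u² dx = 8*π + 2*π + 0 = 10*π.
  (u')² squared terms: (-2)²·∫cos(x)² dx = 4·π/2 = 2*π;  (4)²·∫sin(x)² dx = 16·π/2 = 8*π.
  (u')² cross terms: 2·(-2)·(4)·∫cos(x)·sin(x) dx = -16·(0) = 0.
  So ∫_0^π (u')² dx = 2*π + 8*π + 0 = 10*π.
||u||_{H^1}^2 = (10*π) + (10*π) = 20*π.


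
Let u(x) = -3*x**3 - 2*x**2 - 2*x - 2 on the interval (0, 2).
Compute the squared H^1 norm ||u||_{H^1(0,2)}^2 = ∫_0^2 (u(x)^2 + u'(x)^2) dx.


||u||_{H^1}^2 = 159184/105

The H^1 norm (squared) on an interval (0, L) is
  ||u||_{H^1}^2 = ∫_0^L u(x)^2 dx + ∫_0^L u'(x)^2 dx.
Compute u'(x) = -9*x**2 - 4*x - 2.
Then u(x)^2 = 9*x**6 + 12*x**5 + 16*x**4 + 20*x**3 + 12*x**2 + 8*x + 4 and u'(x)^2 = 81*x**4 + 72*x**3 + 52*x**2 + 16*x + 4.
Integrate each monomial from 0 to 2 using ∫_0^2 c·x^n dx = c·2^(n+1)/(n+1):
  ∫_0^2 u(x)^2 dx = ∫_0^2 (9*x^6 + 12*x^5 + 16*x^4 + 20*x^3 + 12*x^2 + 8*x + 4) dx. Term by term:
    ∫_0^2 9*x^6 dx = 1152/7;  ∫_0^2 12*x^5 dx = 128;  ∫_0^2 16*x^4 dx = 512/5;
    ∫_0^2 20*x^3 dx = 80;  ∫_0^2 12*x^2 dx = 32;  ∫_0^2 8*x dx = 16;
    ∫_0^2 4 dx = 8.
  Sum: 1152/7 + 128 + 512/5 + 80 + 32 + 16 + 8 = 18584/35.
  ∫_0^2 u'(x)^2 dx = ∫_0^2 (81*x^4 + 72*x^3 + 52*x^2 + 16*x + 4) dx. Term by term:
    ∫_0^2 81*x^4 dx = 2592/5;  ∫_0^2 72*x^3 dx = 288;  ∫_0^2 52*x^2 dx = 416/3;
    ∫_0^2 16*x dx = 32;  ∫_0^2 4 dx = 8.
  Sum: 2592/5 + 288 + 416/3 + 32 + 8 = 14776/15.
Adding: ||u||_{H^1}^2 = 18584/35 + 14776/15 = 159184/105.


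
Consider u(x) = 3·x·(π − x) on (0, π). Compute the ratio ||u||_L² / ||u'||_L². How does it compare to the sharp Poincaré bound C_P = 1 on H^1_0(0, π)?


||u||_L² / ||u'||_L² = sqrt(10)*π/10 < C_P = 1.

u(x) = 3·x·(π − x), so u'(x) = -6*x + 3*π.
u(x) = 3·x·(π − x) vanishes at x = 0 and x = π, so u ∈ H^1_0(0, π). Differentiate via the product rule and integrate the resulting polynomials term by term.
  ∫_0^π u² dx = ∫_0^π (9*x^4 - 18*π*x^3 + 9*π^2*x^2) dx. Term by term:
    ∫_0^π 9*x^4 dx = 9*π^5/5;  ∫_0^π -18*π*x^3 dx = -9*π^5/2;  ∫_0^π 9*π^2*x^2 dx = 3*π^5.
  Sum: 9*π^5/5 − 9*π^5/2 + 3*π^5 = 3*π^5/10.
  ∫_0^π (u')² dx = ∫_0^π (36*x^2 - 36*π*x + 9*π^2) dx. Term by term:
    ∫_0^π 36*x^2 dx = 12*π^3;  ∫_0^π -36*π*x dx = -18*π^3;  ∫_0^π 9*π^2 dx = 9*π^3.
  Sum: 12*π^3 − 18*π^3 + 9*π^3 = 3*π^3.
∫_0^π u² dx = 3*π^5/10, so ||u||_L² = sqrt(30)*π^(5/2)/10.
∫_0^π (u')² dx = 3*π^3, so ||u'||_L² = sqrt(3)*π^(3/2).
Ratio ||u||_L² / ||u'||_L² = sqrt(10)*π/10.
Sharp Poincaré constant on H^1_0(0, π) is C_P = L/π = 1, achieved by sin(x).
A polynomial bump cannot attain the sharp Poincaré constant (only the first sine eigenfunction does), so the ratio is strictly less than C_P, consistent with ||u||_L² ≤ C_P ||u'||_L².


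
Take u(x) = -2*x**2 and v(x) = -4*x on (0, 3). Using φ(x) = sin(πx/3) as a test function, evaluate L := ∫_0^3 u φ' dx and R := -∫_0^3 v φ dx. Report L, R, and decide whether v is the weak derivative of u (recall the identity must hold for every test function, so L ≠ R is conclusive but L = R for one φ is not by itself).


LHS = 36/π, RHS = 36/π. Yes, v = u' weakly.

u(x) = -2*x**2, classical derivative u'(x) = -4*x.
φ(x) = sin(πx/3), so φ'(x) = π*cos(π*x/3)/3.
Note φ(0) = φ(3) = 0, so the boundary term u·φ vanishes.
LHS = ∫_0^3 u(x) φ'(x) dx = ∫_0^3 (-2*π*x^2*cos(π*x/3)/3) dx. Term by term:
  ∫_0^3 -2*π*x^2*cos(π*x/3)/3 dx = 36/π.
So LHS = 36/π.
∫_0^3 v(x) φ(x) dx = ∫_0^3 (-4*x*sin(π*x/3)) dx. Term by term:
  ∫_0^3 -4*x*sin(π*x/3) dx = -36/π.
So RHS = -∫_0^3 v(x) φ(x) dx = 36/π.
LHS = RHS, so the identity holds for this test φ.
Moreover u is smooth here and v(x) = u'(x) = -4*x pointwise, so the identity holds for every test function. Hence v is the weak derivative of u.


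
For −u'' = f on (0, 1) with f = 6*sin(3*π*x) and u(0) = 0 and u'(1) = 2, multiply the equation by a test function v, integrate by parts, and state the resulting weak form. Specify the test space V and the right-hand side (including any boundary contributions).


V = {v ∈ H^1(0, 1) : v(0) = 0} (test functions vanish at x = 0 where u is specified); weak form: ∫_0^1 u'v' dx = ∫_0^1 (6*sin(3*π*x)) v dx + 2·v(1) for all v ∈ V.

Multiply both sides by a test function v and integrate from 0 to 1:
  ∫_0^1 −u''(x) v(x) dx = ∫_0^1 f(x) v(x) dx.
Integrate the LHS by parts once:
  ∫_0^1 −u'' v dx = −[u'(x) v(x)]_0^1 + ∫_0^1 u'(x) v'(x) dx.
Thus ∫_0^1 u'(x) v'(x) dx = ∫_0^1 f(x) v(x) dx + [u'(x) v(x)]_0^1.
Choose V so that boundary terms are either known or forced to vanish.
Mixed BC: u(0) = 0 (Dirichlet) and u'(1) = 2 (Neumann). Define V = {v ∈ H^1(0, 1) : v(0) = 0}. Then [u' v]_0^1 = u'(1)·v(1) − u'(0)·0 = 2·v(1).
Weak formulation: find u (satisfying any essential BC) such that ∫_0^1 u'(x) v'(x) dx = ∫_0^1 f v dx + 2·v(1) for all v ∈ V (Dirichlet at 0 absorbed into V; Neumann datum at x = 1 contributes the boundary term).
Substituting f(x) = 6*sin(3*π*x), the right-hand side is ∫_0^1 (6*sin(3*π*x)) v dx + 2·v(1).


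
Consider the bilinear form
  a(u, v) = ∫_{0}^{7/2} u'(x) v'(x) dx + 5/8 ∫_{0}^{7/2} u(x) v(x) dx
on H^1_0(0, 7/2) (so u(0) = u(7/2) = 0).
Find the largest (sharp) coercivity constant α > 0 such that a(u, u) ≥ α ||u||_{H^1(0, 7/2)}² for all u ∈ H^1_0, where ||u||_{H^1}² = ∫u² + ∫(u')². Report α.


α = (245 + 32*π^2)/(8*(4*π^2 + 49))

Coercivity of a(·,·) on H^1_0(0, 7/2) means a(u, u) ≥ α ||u||_{H^1}² for every u ∈ H^1_0.
The interval has length L = 7/2, and Poincaré/coercivity depend only on L. Here a(u, u) = ∫(u')² + (5/8)·∫u².
Here 0 < c = 5/8 < 1. The condition a(u,u) ≥ α||u||_{H^1}² reads (1−α)∫(u')² ≥ (α−c)∫u². Any admissible α is ≤ 1 (rapidly oscillating u have ∫u²/∫(u')² → 0), and α = 1 would force 0 ≥ (1−c)∫u², impossible since c < 1; so 1−α > 0. By the sharp Poincaré inequality on H^1_0 of an interval of length L, ∫(u')² ≥ (π/L)²∫u² with equality for the first sine mode sin(π(x−x₀)/L) (x₀ the left endpoint), so the inequality holds for all u iff (1−α)(π/L)² ≥ α − c, i.e. α ≤ ((π/L)² + c)/((π/L)² + 1) = (1 + c(L/π)²)/(1 + (L/π)²). With (π/L)² = 4*π^2/49 and c = 5/8, the largest admissible constant is α = ((π/L)² + c)/((π/L)² + 1).
Simplifying, α = (245 + 32*π^2)/(8*(4*π^2 + 49)).


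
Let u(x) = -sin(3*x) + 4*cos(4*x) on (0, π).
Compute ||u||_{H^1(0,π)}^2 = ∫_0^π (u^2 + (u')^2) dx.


||u||_{H^1(0,π)}^2 = 816/7 + 141*π

u'(x) = -16*sin(4*x) - 3*cos(3*x).
Expand u² and (u')² and integrate term by term on (0, π), using: for integers n ≥ 1, ∫_0^π sin²(nx) dx = ∫_0^π cos²(nx) dx = π/2; for n ≠ n', ∫_0^π sin(nx)sin(n'x) dx = ∫_0^π cos(nx)cos(n'x) dx = 0; and by product-to-sum, ∫_0^π sin(nx)cos(n'x) dx = ½∫_0^π [sin((n+n')x) + sin((n−n')x)] dx, which is 0 when n+n' is even and 2n/(n²−n'²) when n+n' is odd (it need not vanish on (0, π)).
  u² squared terms: (-1)²·∫sin(3x)² dx = 1·π/2 = π/2;  (4)²·∫cos(4x)² dx = 16·π/2 = 8*π.
  u² cross terms: 2·(-1)·(4)·∫sin(3x)·cos(4x) dx = -8·(-6/7) = 48/7.
  So ∫_0^π u² dx = π/2 + 8*π + 48/7 = 48/7 + 17*π/2.
  (u')² squared terms: (-16)²·∫sin(4x)² dx = 256·π/2 = 128*π;  (-3)²·∫cos(3x)² dx = 9·π/2 = 9*π/2.
  (u')² cross terms: 2·(-16)·(-3)·∫sin(4x)·cos(3x) dx = 96·(8/7) = 768/7.
  So ∫_0^π (u')² dx = 128*π + 9*π/2 + 768/7 = 768/7 + 265*π/2.
||u||_{H^1}^2 = (48/7 + 17*π/2) + (768/7 + 265*π/2) = 816/7 + 141*π.


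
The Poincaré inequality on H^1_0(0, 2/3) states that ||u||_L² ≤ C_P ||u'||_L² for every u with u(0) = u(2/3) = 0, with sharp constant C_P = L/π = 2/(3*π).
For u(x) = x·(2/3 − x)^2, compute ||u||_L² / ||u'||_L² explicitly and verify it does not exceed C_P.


||u||_L² / ||u'||_L² = sqrt(14)/21 < C_P = 2/(3*π).

u(x) = x·(2/3 − x)^2, so u'(x) = (3*x - 2)*(9*x - 2)/9.
u(x) = x·(2/3 − x)^2 vanishes at x = 0 and x = 2/3, so u ∈ H^1_0(0, 2/3). Differentiate via the product rule and integrate the resulting polynomials term by term.
  ∫_0^2/3 u² dx = ∫_0^2/3 (x^6 - 8*x^5/3 + 8*x^4/3 - 32*x^3/27 + 16*x^2/81) dx. Term by term:
    ∫_0^2/3 x^6 dx = 128/15309;  ∫_0^2/3 -8*x^5/3 dx = -256/6561;  ∫_0^2/3 8*x^4/3 dx = 256/3645;
    ∫_0^2/3 -32*x^3/27 dx = -128/2187;  ∫_0^2/3 16*x^2/81 dx = 128/6561.
  Sum: 128/15309 − 256/6561 + 256/3645 − 128/2187 + 128/6561 = 128/229635.
  ∫_0^2/3 (u')² dx = ∫_0^2/3 (9*x^4 - 16*x^3 + 88*x^2/9 - 64*x/27 + 16/81) dx. Term by term:
    ∫_0^2/3 9*x^4 dx = 32/135;  ∫_0^2/3 -16*x^3 dx = -64/81;  ∫_0^2/3 88*x^2/9 dx = 704/729;
    ∫_0^2/3 -64*x/27 dx = -128/243;  ∫_0^2/3 16/81 dx = 32/243.
  Sum: 32/135 − 64/81 + 704/729 − 128/243 + 32/243 = 64/3645.
∫_0^2/3 u² dx = 128/229635, so ||u||_L² = 8*sqrt(70)/2835.
∫_0^2/3 (u')² dx = 64/3645, so ||u'||_L² = 8*sqrt(5)/135.
Ratio ||u||_L² / ||u'||_L² = sqrt(14)/21.
Sharp Poincaré constant on H^1_0(0, 2/3) is C_P = L/π = 2/(3*π), achieved by sin(3*π/2·x).
A polynomial bump cannot attain the sharp Poincaré constant (only the first sine eigenfunction does), so the ratio is strictly less than C_P, consistent with ||u||_L² ≤ C_P ||u'||_L².


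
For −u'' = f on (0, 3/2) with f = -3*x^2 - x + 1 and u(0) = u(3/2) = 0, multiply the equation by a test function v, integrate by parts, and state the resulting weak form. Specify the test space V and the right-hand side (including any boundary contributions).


V = H^1_0(0, 3/2) (so v(0) = v(3/2) = 0); weak form: ∫_0^3/2 u'v' dx = ∫_0^3/2 (-3*x^2 - x + 1) v dx for all v ∈ V.

Multiply both sides by a test function v and integrate from 0 to 3/2:
  ∫_0^3/2 −u''(x) v(x) dx = ∫_0^3/2 f(x) v(x) dx.
Integrate the LHS by parts once:
  ∫_0^3/2 −u'' v dx = −[u'(x) v(x)]_0^3/2 + ∫_0^3/2 u'(x) v'(x) dx.
Thus ∫_0^3/2 u'(x) v'(x) dx = ∫_0^3/2 f(x) v(x) dx + [u'(x) v(x)]_0^3/2.
Choose V so that boundary terms are either known or forced to vanish.
u is Dirichlet: u(0) = u(3/2) = 0. Let V = H^1_0(0, 3/2); then v(0) = v(3/2) = 0, and [u' v]_0^3/2 = 0.
Weak formulation: find u (satisfying any essential BC) such that ∫_0^3/2 u'(x) v'(x) dx = ∫_0^3/2 f v dx for all v ∈ V.
Substituting f(x) = -3*x^2 - x + 1, the right-hand side is ∫_0^3/2 (-3*x^2 - x + 1) v dx.


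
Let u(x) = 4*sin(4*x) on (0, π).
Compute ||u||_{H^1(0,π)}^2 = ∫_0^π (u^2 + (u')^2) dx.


||u||_{H^1(0,π)}^2 = 136*π

u'(x) = 16*cos(4*x).
Expand u² and (u')² and integrate term by term on (0, π), using: for integers n ≥ 1, ∫_0^π sin²(nx) dx = ∫_0^π cos²(nx) dx = π/2; for n ≠ n', ∫_0^π sin(nx)sin(n'x) dx = ∫_0^π cos(nx)cos(n'x) dx = 0; and by product-to-sum, ∫_0^π sin(nx)cos(n'x) dx = ½∫_0^π [sin((n+n')x) + sin((n−n')x)] dx, which is 0 when n+n' is even and 2n/(n²−n'²) when n+n' is odd (it need not vanish on (0, π)).
  u² squared terms: (4)²·∫sin(4x)² dx = 16·π/2 = 8*π.
  So ∫_0^π u² dx = 8*π.
  (u')² squared terms: (16)²·∫cos(4x)² dx = 256·π/2 = 128*π.
  So ∫_0^π (u')² dx = 128*π.
||u||_{H^1}^2 = (8*π) + (128*π) = 136*π.


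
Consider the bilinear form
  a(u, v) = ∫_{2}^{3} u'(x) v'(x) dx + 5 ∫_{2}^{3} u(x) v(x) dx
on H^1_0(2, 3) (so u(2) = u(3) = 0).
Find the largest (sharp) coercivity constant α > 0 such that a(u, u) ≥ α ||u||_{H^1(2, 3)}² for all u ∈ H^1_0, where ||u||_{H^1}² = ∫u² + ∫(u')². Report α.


α = 1

Coercivity of a(·,·) on H^1_0(2, 3) means a(u, u) ≥ α ||u||_{H^1}² for every u ∈ H^1_0.
The interval has length L = 1, and Poincaré/coercivity depend only on L. Here a(u, u) = ∫(u')² + (5)·∫u².
Here c = 5 ≥ 1, so a(u,u) = ∫(u')² + c∫u² ≥ ∫(u')² + ∫u² = ||u||_{H^1}², i.e. α = 1 works. No larger α is possible: a(u,u) ≥ α||u||_{H^1}² means (1−α)∫(u')² ≥ (α−c)∫u², and for the modes u_n = sin(nπ(x−x₀)/L) (x₀ the left endpoint) one has ∫u_n²/∫(u_n')² = (L/(nπ))² → 0, so a(u_n,u_n)/||u_n||_{H^1}² → 1. Hence the optimal constant is α = 1.
Therefore α = 1.


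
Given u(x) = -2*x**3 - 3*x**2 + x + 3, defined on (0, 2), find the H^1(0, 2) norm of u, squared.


||u||_{H^1}^2 = 74152/105

The H^1 norm (squared) on an interval (0, L) is
  ||u||_{H^1}^2 = ∫_0^L u(x)^2 dx + ∫_0^L u'(x)^2 dx.
Compute u'(x) = -6*x**2 - 6*x + 1.
Then u(x)^2 = 4*x**6 + 12*x**5 + 5*x**4 - 18*x**3 - 17*x**2 + 6*x + 9 and u'(x)^2 = 36*x**4 + 72*x**3 + 24*x**2 - 12*x + 1.
Integrate each monomial from 0 to 2 using ∫_0^2 c·x^n dx = c·2^(n+1)/(n+1):
  ∫_0^2 u(x)^2 dx = ∫_0^2 (4*x^6 + 12*x^5 + 5*x^4 - 18*x^3 - 17*x^2 + 6*x + 9) dx. Term by term:
    ∫_0^2 4*x^6 dx = 512/7;  ∫_0^2 12*x^5 dx = 128;  ∫_0^2 5*x^4 dx = 32;
    ∫_0^2 -18*x^3 dx = -72;  ∫_0^2 -17*x^2 dx = -136/3;  ∫_0^2 6*x dx = 12;
    ∫_0^2 9 dx = 18.
  Sum: 512/7 + 128 + 32 − 72 − 136/3 + 12 + 18 = 3062/21.
  ∫_0^2 u'(x)^2 dx = ∫_0^2 (36*x^4 + 72*x^3 + 24*x^2 - 12*x + 1) dx. Term by term:
    ∫_0^2 36*x^4 dx = 1152/5;  ∫_0^2 72*x^3 dx = 288;  ∫_0^2 24*x^2 dx = 64;
    ∫_0^2 -12*x dx = -24;  ∫_0^2 1 dx = 2.
  Sum: 1152/5 + 288 + 64 − 24 + 2 = 2802/5.
Adding: ||u||_{H^1}^2 = 3062/21 + 2802/5 = 74152/105.


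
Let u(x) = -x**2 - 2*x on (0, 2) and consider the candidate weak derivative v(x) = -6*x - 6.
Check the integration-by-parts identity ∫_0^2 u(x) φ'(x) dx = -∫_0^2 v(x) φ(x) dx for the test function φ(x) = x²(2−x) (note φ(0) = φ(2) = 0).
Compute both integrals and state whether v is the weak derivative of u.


LHS = 88/15, RHS = 88/5. No, v is not the weak derivative of u.

u(x) = -x**2 - 2*x, classical derivative u'(x) = -2*x - 2.
φ(x) = x²(2−x), so φ'(x) = x*(4 - 3*x).
Note φ(0) = φ(2) = 0, so the boundary term u·φ vanishes.
LHS = ∫_0^2 u(x) φ'(x) dx = ∫_0^2 (3*x^4 + 2*x^3 - 8*x^2) dx. Term by term:
  ∫_0^2 3*x^4 dx = 96/5;  ∫_0^2 2*x^3 dx = 8;  ∫_0^2 -8*x^2 dx = -64/3.
Sum: 96/5 + 8 − 64/3 = 88/15.
So LHS = 88/15.
∫_0^2 v(x) φ(x) dx = ∫_0^2 (6*x^4 - 6*x^3 - 12*x^2) dx. Term by term:
  ∫_0^2 6*x^4 dx = 192/5;  ∫_0^2 -6*x^3 dx = -24;  ∫_0^2 -12*x^2 dx = -32.
Sum: 192/5 − 24 − 32 = -88/5.
So RHS = -∫_0^2 v(x) φ(x) dx = 88/5.
LHS − RHS = -176/15 ≠ 0, so the identity fails.
(For a valid weak derivative the identity must hold for EVERY test function, in particular this one. The failure shows v is NOT the weak derivative of u.)
Correct weak derivative would be u'(x) = -2*x - 2.


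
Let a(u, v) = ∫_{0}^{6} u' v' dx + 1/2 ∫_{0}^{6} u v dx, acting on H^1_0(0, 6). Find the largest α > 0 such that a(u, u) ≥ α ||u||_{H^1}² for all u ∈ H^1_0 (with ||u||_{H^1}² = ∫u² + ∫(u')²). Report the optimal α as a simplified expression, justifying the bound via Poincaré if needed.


α = (π^2 + 18)/(π^2 + 36)

Coercivity of a(·,·) on H^1_0(0, 6) means a(u, u) ≥ α ||u||_{H^1}² for every u ∈ H^1_0.
The interval has length L = 6, and Poincaré/coercivity depend only on L. Here a(u, u) = ∫(u')² + (1/2)·∫u².
Here 0 < c = 1/2 < 1. The condition a(u,u) ≥ α||u||_{H^1}² reads (1−α)∫(u')² ≥ (α−c)∫u². Any admissible α is ≤ 1 (rapidly oscillating u have ∫u²/∫(u')² → 0), and α = 1 would force 0 ≥ (1−c)∫u², impossible since c < 1; so 1−α > 0. By the sharp Poincaré inequality on H^1_0 of an interval of length L, ∫(u')² ≥ (π/L)²∫u² with equality for the first sine mode sin(π(x−x₀)/L) (x₀ the left endpoint), so the inequality holds for all u iff (1−α)(π/L)² ≥ α − c, i.e. α ≤ ((π/L)² + c)/((π/L)² + 1) = (1 + c(L/π)²)/(1 + (L/π)²). With (π/L)² = π^2/36 and c = 1/2, the largest admissible constant is α = ((π/L)² + c)/((π/L)² + 1).
Simplifying, α = (π^2 + 18)/(π^2 + 36).


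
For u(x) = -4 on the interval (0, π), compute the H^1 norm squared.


||u||_{H^1(0,π)}^2 = 16*π

u'(x) = 0.
Expand u² and (u')² and integrate term by term on (0, π), using: for integers n ≥ 1, ∫_0^π sin²(nx) dx = ∫_0^π cos²(nx) dx = π/2; for n ≠ n', ∫_0^π sin(nx)sin(n'x) dx = ∫_0^π cos(nx)cos(n'x) dx = 0; and by product-to-sum, ∫_0^π sin(nx)cos(n'x) dx = ½∫_0^π [sin((n+n')x) + sin((n−n')x)] dx, which is 0 when n+n' is even and 2n/(n²−n'²) when n+n' is odd (it need not vanish on (0, π)). For the constant mode: ∫_0^π 1 dx = π, ∫_0^π cos(nx) dx = 0, ∫_0^π sin(nx) dx = (1−(−1)^n)/n.
  u² squared terms: (-4)²·∫1 dx = 16·π = 16*π.
  So ∫_0^π u² dx = 16*π.
  u' ≡ 0, so ∫_0^π (u')² dx = 0.
||u||_{H^1}^2 = (16*π) + (0) = 16*π.


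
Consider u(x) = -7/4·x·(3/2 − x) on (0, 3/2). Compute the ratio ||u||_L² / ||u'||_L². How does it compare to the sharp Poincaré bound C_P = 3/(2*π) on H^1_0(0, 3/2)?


||u||_L² / ||u'||_L² = 3*sqrt(10)/20 < C_P = 3/(2*π).

u(x) = -7/4·x·(3/2 − x), so u'(x) = 7*x/2 - 21/8.
u(x) = -7/4·x·(3/2 − x) vanishes at x = 0 and x = 3/2, so u ∈ H^1_0(0, 3/2). Differentiate via the product rule and integrate the resulting polynomials term by term.
  ∫_0^3/2 u² dx = ∫_0^3/2 (49*x^4/16 - 147*x^3/16 + 441*x^2/64) dx. Term by term:
    ∫_0^3/2 49*x^4/16 dx = 11907/2560;  ∫_0^3/2 -147*x^3/16 dx = -11907/1024;  ∫_0^3/2 441*x^2/64 dx = 3969/512.
  Sum: 11907/2560 − 11907/1024 + 3969/512 = 3969/5120.
  ∫_0^3/2 (u')² dx = ∫_0^3/2 (49*x^2/4 - 147*x/8 + 441/64) dx. Term by term:
    ∫_0^3/2 49*x^2/4 dx = 441/32;  ∫_0^3/2 -147*x/8 dx = -1323/64;  ∫_0^3/2 441/64 dx = 1323/128.
  Sum: 441/32 − 1323/64 + 1323/128 = 441/128.
∫_0^3/2 u² dx = 3969/5120, so ||u||_L² = 63*sqrt(5)/160.
∫_0^3/2 (u')² dx = 441/128, so ||u'||_L² = 21*sqrt(2)/16.
Ratio ||u||_L² / ||u'||_L² = 3*sqrt(10)/20.
Sharp Poincaré constant on H^1_0(0, 3/2) is C_P = L/π = 3/(2*π), achieved by sin(2*π/3·x).
A polynomial bump cannot attain the sharp Poincaré constant (only the first sine eigenfunction does), so the ratio is strictly less than C_P, consistent with ||u||_L² ≤ C_P ||u'||_L².


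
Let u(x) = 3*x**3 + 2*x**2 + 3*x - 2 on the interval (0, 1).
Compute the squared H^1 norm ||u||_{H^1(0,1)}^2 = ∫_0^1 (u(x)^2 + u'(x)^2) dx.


||u||_{H^1}^2 = 8878/105

The H^1 norm (squared) on an interval (0, L) is
  ||u||_{H^1}^2 = ∫_0^L u(x)^2 dx + ∫_0^L u'(x)^2 dx.
Compute u'(x) = 9*x**2 + 4*x + 3.
Then u(x)^2 = 9*x**6 + 12*x**5 + 22*x**4 + x**2 - 12*x + 4 and u'(x)^2 = 81*x**4 + 72*x**3 + 70*x**2 + 24*x + 9.
Integrate each monomial from 0 to 1 using ∫_0^1 c·x^n dx = c·1^(n+1)/(n+1):
  ∫_0^1 u(x)^2 dx = ∫_0^1 (9*x^6 + 12*x^5 + 22*x^4 + x^2 - 12*x + 4) dx. Term by term:
    ∫_0^1 9*x^6 dx = 9/7;  ∫_0^1 12*x^5 dx = 2;  ∫_0^1 22*x^4 dx = 22/5;
    ∫_0^1 x^2 dx = 1/3;  ∫_0^1 -12*x dx = -6;  ∫_0^1 4 dx = 4.
  Sum: 9/7 + 2 + 22/5 + 1/3 − 6 + 4 = 632/105.
  ∫_0^1 u'(x)^2 dx = ∫_0^1 (81*x^4 + 72*x^3 + 70*x^2 + 24*x + 9) dx. Term by term:
    ∫_0^1 81*x^4 dx = 81/5;  ∫_0^1 72*x^3 dx = 18;  ∫_0^1 70*x^2 dx = 70/3;
    ∫_0^1 24*x dx = 12;  ∫_0^1 9 dx = 9.
  Sum: 81/5 + 18 + 70/3 + 12 + 9 = 1178/15.
Adding: ||u||_{H^1}^2 = 632/105 + 1178/15 = 8878/105.


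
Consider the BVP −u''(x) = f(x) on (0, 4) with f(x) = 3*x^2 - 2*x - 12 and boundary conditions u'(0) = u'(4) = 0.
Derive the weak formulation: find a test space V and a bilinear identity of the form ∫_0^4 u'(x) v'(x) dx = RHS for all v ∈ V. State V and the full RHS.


V = H^1(0, 4) (no boundary constraint on v; u is determined up to an additive constant); weak form: ∫_0^4 u'v' dx = ∫_0^4 (3*x^2 - 2*x - 12) v dx for all v ∈ V.

Multiply both sides by a test function v and integrate from 0 to 4:
  ∫_0^4 −u''(x) v(x) dx = ∫_0^4 f(x) v(x) dx.
Integrate the LHS by parts once:
  ∫_0^4 −u'' v dx = −[u'(x) v(x)]_0^4 + ∫_0^4 u'(x) v'(x) dx.
Thus ∫_0^4 u'(x) v'(x) dx = ∫_0^4 f(x) v(x) dx + [u'(x) v(x)]_0^4.
Choose V so that boundary terms are either known or forced to vanish.
u has homogeneous Neumann: u'(0) = u'(4) = 0. So [u' v]_0^4 = 0·v(4) − 0·v(0) = 0 for any v; take V = H^1(0, 4).
Weak formulation: find u (satisfying any essential BC) such that ∫_0^4 u'(x) v'(x) dx = ∫_0^4 f v dx for all v ∈ V (homogeneous Neumann, so boundary terms vanish).
Substituting f(x) = 3*x^2 - 2*x - 12, the right-hand side is ∫_0^4 (3*x^2 - 2*x - 12) v dx.
Compatibility check (pure Neumann): taking v ≡ 1 ∈ V gives 0 = ∫_0^4 f dx + (0) − (0), i.e. ∫_0^4 f dx must equal u'(0) − u'(4) = 0. Indeed ∫_0^4 (3*x^2 - 2*x - 12) dx = 0, so the data are compatible. The solution is then unique only up to an additive constant (fix it e.g. by requiring ∫_0^4 u dx = 0).


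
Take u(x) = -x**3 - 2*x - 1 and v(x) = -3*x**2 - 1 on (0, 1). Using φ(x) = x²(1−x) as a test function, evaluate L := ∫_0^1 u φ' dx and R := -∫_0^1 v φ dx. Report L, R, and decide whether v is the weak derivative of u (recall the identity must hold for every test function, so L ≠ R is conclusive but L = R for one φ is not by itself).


LHS = 4/15, RHS = 11/60. No, v is not the weak derivative of u.

u(x) = -x**3 - 2*x - 1, classical derivative u'(x) = -3*x**2 - 2.
φ(x) = x²(1−x), so φ'(x) = x*(2 - 3*x).
Note φ(0) = φ(1) = 0, so the boundary term u·φ vanishes.
LHS = ∫_0^1 u(x) φ'(x) dx = ∫_0^1 (3*x^5 - 2*x^4 + 6*x^3 - x^2 - 2*x) dx. Term by term:
  ∫_0^1 3*x^5 dx = 1/2;  ∫_0^1 -2*x^4 dx = -2/5;  ∫_0^1 6*x^3 dx = 3/2;
  ∫_0^1 -x^2 dx = -1/3;  ∫_0^1 -2*x dx = -1.
Sum: 1/2 − 2/5 + 3/2 − 1/3 − 1 = 4/15.
So LHS = 4/15.
∫_0^1 v(x) φ(x) dx = ∫_0^1 (3*x^5 - 3*x^4 + x^3 - x^2) dx. Term by term:
  ∫_0^1 3*x^5 dx = 1/2;  ∫_0^1 -3*x^4 dx = -3/5;  ∫_0^1 x^3 dx = 1/4;
  ∫_0^1 -x^2 dx = -1/3.
Sum: 1/2 − 3/5 + 1/4 − 1/3 = -11/60.
So RHS = -∫_0^1 v(x) φ(x) dx = 11/60.
LHS − RHS = 1/12 ≠ 0, so the identity fails.
(For a valid weak derivative the identity must hold for EVERY test function, in particular this one. The failure shows v is NOT the weak derivative of u.)
Correct weak derivative would be u'(x) = -3*x**2 - 2.


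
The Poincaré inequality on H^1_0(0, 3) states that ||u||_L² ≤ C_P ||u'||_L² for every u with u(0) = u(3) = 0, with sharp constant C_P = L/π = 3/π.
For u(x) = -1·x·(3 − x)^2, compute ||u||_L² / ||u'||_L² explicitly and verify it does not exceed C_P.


||u||_L² / ||u'||_L² = 3*sqrt(14)/14 < C_P = 3/π.

u(x) = -1·x·(3 − x)^2, so u'(x) = 3*(1 - x)*(x - 3).
u(x) = -1·x·(3 − x)^2 vanishes at x = 0 and x = 3, so u ∈ H^1_0(0, 3). Differentiate via the product rule and integrate the resulting polynomials term by term.
  ∫_0^3 u² dx = ∫_0^3 (x^6 - 12*x^5 + 54*x^4 - 108*x^3 + 81*x^2) dx. Term by term:
    ∫_0^3 x^6 dx = 2187/7;  ∫_0^3 -12*x^5 dx = -1458;  ∫_0^3 54*x^4 dx = 13122/5;
    ∫_0^3 -108*x^3 dx = -2187;  ∫_0^3 81*x^2 dx = 729.
  Sum: 2187/7 − 1458 + 13122/5 − 2187 + 729 = 729/35.
  ∫_0^3 (u')² dx = ∫_0^3 (9*x^4 - 72*x^3 + 198*x^2 - 216*x + 81) dx. Term by term:
    ∫_0^3 9*x^4 dx = 2187/5;  ∫_0^3 -72*x^3 dx = -1458;  ∫_0^3 198*x^2 dx = 1782;
    ∫_0^3 -216*x dx = -972;  ∫_0^3 81 dx = 243.
  Sum: 2187/5 − 1458 + 1782 − 972 + 243 = 162/5.
∫_0^3 u² dx = 729/35, so ||u||_L² = 27*sqrt(35)/35.
∫_0^3 (u')² dx = 162/5, so ||u'||_L² = 9*sqrt(10)/5.
Ratio ||u||_L² / ||u'||_L² = 3*sqrt(14)/14.
Sharp Poincaré constant on H^1_0(0, 3) is C_P = L/π = 3/π, achieved by sin(π/3·x).
A polynomial bump cannot attain the sharp Poincaré constant (only the first sine eigenfunction does), so the ratio is strictly less than C_P, consistent with ||u||_L² ≤ C_P ||u'||_L².


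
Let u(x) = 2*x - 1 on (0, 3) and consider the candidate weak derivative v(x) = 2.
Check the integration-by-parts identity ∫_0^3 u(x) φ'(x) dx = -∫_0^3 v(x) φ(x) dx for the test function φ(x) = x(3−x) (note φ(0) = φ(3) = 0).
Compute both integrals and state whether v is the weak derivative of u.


LHS = -9, RHS = -9. Yes, v = u' weakly.

u(x) = 2*x - 1, classical derivative u'(x) = 2.
φ(x) = x(3−x), so φ'(x) = 3 - 2*x.
Note φ(0) = φ(3) = 0, so the boundary term u·φ vanishes.
LHS = ∫_0^3 u(x) φ'(x) dx = ∫_0^3 (-4*x^2 + 8*x - 3) dx. Term by term:
  ∫_0^3 -4*x^2 dx = -36;  ∫_0^3 8*x dx = 36;  ∫_0^3 -3 dx = -9.
Sum: -36 + 36 − 9 = -9.
So LHS = -9.
∫_0^3 v(x) φ(x) dx = ∫_0^3 (-2*x^2 + 6*x) dx. Term by term:
  ∫_0^3 -2*x^2 dx = -18;  ∫_0^3 6*x dx = 27.
Sum: -18 + 27 = 9.
So RHS = -∫_0^3 v(x) φ(x) dx = -9.
LHS = RHS, so the identity holds for this test φ.
Moreover u is smooth here and v(x) = u'(x) = 2 pointwise, so the identity holds for every test function. Hence v is the weak derivative of u.


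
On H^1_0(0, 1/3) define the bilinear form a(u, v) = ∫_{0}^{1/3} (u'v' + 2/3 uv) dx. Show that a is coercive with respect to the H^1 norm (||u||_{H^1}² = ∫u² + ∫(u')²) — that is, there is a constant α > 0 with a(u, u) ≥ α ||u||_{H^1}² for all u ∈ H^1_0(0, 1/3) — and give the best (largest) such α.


α = (2 + 27*π^2)/(3*(1 + 9*π^2))

Coercivity of a(·,·) on H^1_0(0, 1/3) means a(u, u) ≥ α ||u||_{H^1}² for every u ∈ H^1_0.
The interval has length L = 1/3, and Poincaré/coercivity depend only on L. Here a(u, u) = ∫(u')² + (2/3)·∫u².
Here 0 < c = 2/3 < 1. The condition a(u,u) ≥ α||u||_{H^1}² reads (1−α)∫(u')² ≥ (α−c)∫u². Any admissible α is ≤ 1 (rapidly oscillating u have ∫u²/∫(u')² → 0), and α = 1 would force 0 ≥ (1−c)∫u², impossible since c < 1; so 1−α > 0. By the sharp Poincaré inequality on H^1_0 of an interval of length L, ∫(u')² ≥ (π/L)²∫u² with equality for the first sine mode sin(π(x−x₀)/L) (x₀ the left endpoint), so the inequality holds for all u iff (1−α)(π/L)² ≥ α − c, i.e. α ≤ ((π/L)² + c)/((π/L)² + 1) = (1 + c(L/π)²)/(1 + (L/π)²). With (π/L)² = 9*π^2 and c = 2/3, the largest admissible constant is α = ((π/L)² + c)/((π/L)² + 1).
Simplifying, α = (2 + 27*π^2)/(3*(1 + 9*π^2)).


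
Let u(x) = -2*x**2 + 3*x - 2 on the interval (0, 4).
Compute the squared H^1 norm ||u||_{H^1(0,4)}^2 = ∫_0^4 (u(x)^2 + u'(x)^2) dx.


||u||_{H^1}^2 = 2596/5

The H^1 norm (squared) on an interval (0, L) is
  ||u||_{H^1}^2 = ∫_0^L u(x)^2 dx + ∫_0^L u'(x)^2 dx.
Compute u'(x) = 3 - 4*x.
Then u(x)^2 = 4*x**4 - 12*x**3 + 17*x**2 - 12*x + 4 and u'(x)^2 = 16*x**2 - 24*x + 9.
Integrate each monomial from 0 to 4 using ∫_0^4 c·x^n dx = c·4^(n+1)/(n+1):
  ∫_0^4 u(x)^2 dx = ∫_0^4 (4*x^4 - 12*x^3 + 17*x^2 - 12*x + 4) dx. Term by term:
    ∫_0^4 4*x^4 dx = 4096/5;  ∫_0^4 -12*x^3 dx = -768;  ∫_0^4 17*x^2 dx = 1088/3;
    ∫_0^4 -12*x dx = -96;  ∫_0^4 4 dx = 16.
  Sum: 4096/5 − 768 + 1088/3 − 96 + 16 = 5008/15.
  ∫_0^4 u'(x)^2 dx = ∫_0^4 (16*x^2 - 24*x + 9) dx. Term by term:
    ∫_0^4 16*x^2 dx = 1024/3;  ∫_0^4 -24*x dx = -192;  ∫_0^4 9 dx = 36.
  Sum: 1024/3 − 192 + 36 = 556/3.
Adding: ||u||_{H^1}^2 = 5008/15 + 556/3 = 2596/5.


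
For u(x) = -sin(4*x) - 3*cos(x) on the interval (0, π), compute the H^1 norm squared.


||u||_{H^1(0,π)}^2 = 32/5 + 35*π/2

u'(x) = 3*sin(x) - 4*cos(4*x).
Expand u² and (u')² and integrate term by term on (0, π), using: for integers n ≥ 1, ∫_0^π sin²(nx) dx = ∫_0^π cos²(nx) dx = π/2; for n ≠ n', ∫_0^π sin(nx)sin(n'x) dx = ∫_0^π cos(nx)cos(n'x) dx = 0; and by product-to-sum, ∫_0^π sin(nx)cos(n'x) dx = ½∫_0^π [sin((n+n')x) + sin((n−n')x)] dx, which is 0 when n+n' is even and 2n/(n²−n'²) when n+n' is odd (it need not vanish on (0, π)).
  u² squared terms: (-1)²·∫sin(4x)² dx = 1·π/2 = π/2;  (-3)²·∫cos(x)² dx = 9·π/2 = 9*π/2.
  u² cross terms: 2·(-1)·(-3)·∫sin(4x)·cos(x) dx = 6·(8/15) = 16/5.
  So ∫_0^π u² dx = π/2 + 9*π/2 + 16/5 = 16/5 + 5*π.
  (u')² squared terms: (-4)²·∫cos(4x)² dx = 16·π/2 = 8*π;  (3)²·∫sin(x)² dx = 9·π/2 = 9*π/2.
  (u')² cross terms: 2·(-4)·(3)·∫cos(4x)·sin(x) dx = -24·(-2/15) = 16/5.
  So ∫_0^π (u')² dx = 8*π + 9*π/2 + 16/5 = 16/5 + 25*π/2.
||u||_{H^1}^2 = (16/5 + 5*π) + (16/5 + 25*π/2) = 32/5 + 35*π/2.


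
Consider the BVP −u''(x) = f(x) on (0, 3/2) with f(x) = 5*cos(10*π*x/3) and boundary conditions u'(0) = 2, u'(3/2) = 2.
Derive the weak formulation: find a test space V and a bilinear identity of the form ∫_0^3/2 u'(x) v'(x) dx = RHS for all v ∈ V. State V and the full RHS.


V = H^1(0, 3/2) (v unrestricted at boundary; u is determined up to an additive constant); weak form: ∫_0^3/2 u'v' dx = ∫_0^3/2 (5*cos(10*π*x/3)) v dx + 2·v(3/2) − 2·v(0) for all v ∈ V.

Multiply both sides by a test function v and integrate from 0 to 3/2:
  ∫_0^3/2 −u''(x) v(x) dx = ∫_0^3/2 f(x) v(x) dx.
Integrate the LHS by parts once:
  ∫_0^3/2 −u'' v dx = −[u'(x) v(x)]_0^3/2 + ∫_0^3/2 u'(x) v'(x) dx.
Thus ∫_0^3/2 u'(x) v'(x) dx = ∫_0^3/2 f(x) v(x) dx + [u'(x) v(x)]_0^3/2.
Choose V so that boundary terms are either known or forced to vanish.
u has inhomogeneous Neumann u'(0) = 2, u'(3/2) = 2. [u' v]_0^3/2 = (2)·v(3/2) − (2)·v(0) = 2·v(3/2) − 2·v(0). Take V = H^1(0, 3/2); boundary term becomes part of RHS.
Weak formulation: find u (satisfying any essential BC) such that ∫_0^3/2 u'(x) v'(x) dx = ∫_0^3/2 f v dx + 2·v(3/2) − 2·v(0) for all v ∈ V (Neumann data are natural BCs: they enter the RHS as boundary terms).
Substituting f(x) = 5*cos(10*π*x/3), the right-hand side is ∫_0^3/2 (5*cos(10*π*x/3)) v dx + 2·v(3/2) − 2·v(0).
Compatibility check (pure Neumann): taking v ≡ 1 ∈ V gives 0 = ∫_0^3/2 f dx + (2) − (2), i.e. ∫_0^3/2 f dx must equal u'(0) − u'(3/2) = 0. Indeed ∫_0^3/2 (5*cos(10*π*x/3)) dx = 0, so the data are compatible. The solution is then unique only up to an additive constant (fix it e.g. by requiring ∫_0^3/2 u dx = 0).
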